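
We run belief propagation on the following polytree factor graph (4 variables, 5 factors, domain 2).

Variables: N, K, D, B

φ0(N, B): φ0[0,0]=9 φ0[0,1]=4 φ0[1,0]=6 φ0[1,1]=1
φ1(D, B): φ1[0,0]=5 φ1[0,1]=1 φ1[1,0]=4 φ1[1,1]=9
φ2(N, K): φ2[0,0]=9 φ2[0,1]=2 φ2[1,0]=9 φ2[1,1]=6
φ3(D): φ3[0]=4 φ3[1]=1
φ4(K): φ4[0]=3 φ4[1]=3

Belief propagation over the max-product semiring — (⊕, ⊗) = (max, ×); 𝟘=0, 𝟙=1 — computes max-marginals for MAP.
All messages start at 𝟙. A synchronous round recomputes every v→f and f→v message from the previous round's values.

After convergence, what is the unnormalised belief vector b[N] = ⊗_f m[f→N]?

init: all messages = 𝟙 over 2 values
r1 m[φ0→N] = [9, 6]
r1 m[φ0→B] = [9, 4]
r1 m[φ1→D] = [5, 9]
r1 m[φ1→B] = [5, 9]
r1 m[φ2→N] = [9, 9]
r1 m[φ2→K] = [9, 6]
r1 m[φ3→D] = [4, 1]
r1 m[φ4→K] = [3, 3]
r1 m[N→φ0] = [1, 1]
r1 m[N→φ2] = [1, 1]
r1 m[K→φ2] = [1, 1]
r1 m[K→φ4] = [1, 1]
r1 m[D→φ1] = [1, 1]
r1 m[D→φ3] = [1, 1]
r1 m[B→φ0] = [1, 1]
r1 m[B→φ1] = [1, 1]
r2 m[φ0→N] = [9, 6]
r2 m[φ0→B] = [9, 4]
r2 m[φ1→D] = [5, 9]
r2 m[φ1→B] = [5, 9]
r2 m[φ2→N] = [9, 9]
r2 m[φ2→K] = [9, 6]
r2 m[φ3→D] = [4, 1]
r2 m[φ4→K] = [3, 3]
r2 m[N→φ0] = [9, 9]
r2 m[N→φ2] = [9, 6]
r2 m[K→φ2] = [3, 3]
r2 m[K→φ4] = [9, 6]
r2 m[D→φ1] = [4, 1]
r2 m[D→φ3] = [5, 9]
r2 m[B→φ0] = [5, 9]
r2 m[B→φ1] = [9, 4]
r3 m[φ0→N] = [45, 30]
r3 m[φ0→B] = [81, 36]
r3 m[φ1→D] = [45, 36]
r3 m[φ1→B] = [20, 9]
r3 m[φ2→N] = [27, 27]
r3 m[φ2→K] = [81, 36]
r3 m[φ3→D] = [4, 1]
r3 m[φ4→K] = [3, 3]
r3 m[N→φ0] = [9, 9]
r3 m[N→φ2] = [9, 6]
r3 m[K→φ2] = [3, 3]
r3 m[K→φ4] = [9, 6]
r3 m[D→φ1] = [4, 1]
r3 m[D→φ3] = [5, 9]
r3 m[B→φ0] = [5, 9]
r3 m[B→φ1] = [9, 4]
r4 m[φ0→N] = [45, 30]
r4 m[φ0→B] = [81, 36]
r4 m[φ1→D] = [45, 36]
r4 m[φ1→B] = [20, 9]
r4 m[φ2→N] = [27, 27]
r4 m[φ2→K] = [81, 36]
r4 m[φ3→D] = [4, 1]
r4 m[φ4→K] = [3, 3]
r4 m[N→φ0] = [27, 27]
r4 m[N→φ2] = [45, 30]
r4 m[K→φ2] = [3, 3]
r4 m[K→φ4] = [81, 36]
r4 m[D→φ1] = [4, 1]
r4 m[D→φ3] = [45, 36]
r4 m[B→φ0] = [20, 9]
r4 m[B→φ1] = [81, 36]
r5 m[φ0→N] = [180, 120]
r5 m[φ0→B] = [243, 108]
r5 m[φ1→D] = [405, 324]
r5 m[φ1→B] = [20, 9]
r5 m[φ2→N] = [27, 27]
r5 m[φ2→K] = [405, 180]
r5 m[φ3→D] = [4, 1]
r5 m[φ4→K] = [3, 3]
r5 m[N→φ0] = [27, 27]
r5 m[N→φ2] = [45, 30]
r5 m[K→φ2] = [3, 3]
r5 m[K→φ4] = [81, 36]
r5 m[D→φ1] = [4, 1]
r5 m[D→φ3] = [45, 36]
r5 m[B→φ0] = [20, 9]
r5 m[B→φ1] = [81, 36]
r6 m[φ0→N] = [180, 120]
r6 m[φ0→B] = [243, 108]
r6 m[φ1→D] = [405, 324]
r6 m[φ1→B] = [20, 9]
r6 m[φ2→N] = [27, 27]
r6 m[φ2→K] = [405, 180]
r6 m[φ3→D] = [4, 1]
r6 m[φ4→K] = [3, 3]
r6 m[N→φ0] = [27, 27]
r6 m[N→φ2] = [180, 120]
r6 m[K→φ2] = [3, 3]
r6 m[K→φ4] = [405, 180]
r6 m[D→φ1] = [4, 1]
r6 m[D→φ3] = [405, 324]
r6 m[B→φ0] = [20, 9]
r6 m[B→φ1] = [243, 108]
r7 m[φ0→N] = [180, 120]
r7 m[φ0→B] = [243, 108]
r7 m[φ1→D] = [1215, 972]
r7 m[φ1→B] = [20, 9]
r7 m[φ2→N] = [27, 27]
r7 m[φ2→K] = [1620, 720]
r7 m[φ3→D] = [4, 1]
r7 m[φ4→K] = [3, 3]
r7 m[N→φ0] = [27, 27]
r7 m[N→φ2] = [180, 120]
r7 m[K→φ2] = [3, 3]
r7 m[K→φ4] = [405, 180]
r7 m[D→φ1] = [4, 1]
r7 m[D→φ3] = [405, 324]
r7 m[B→φ0] = [20, 9]
r7 m[B→φ1] = [243, 108]
r8 m[φ0→N] = [180, 120]
r8 m[φ0→B] = [243, 108]
r8 m[φ1→D] = [1215, 972]
r8 m[φ1→B] = [20, 9]
r8 m[φ2→N] = [27, 27]
r8 m[φ2→K] = [1620, 720]
r8 m[φ3→D] = [4, 1]
r8 m[φ4→K] = [3, 3]
r8 m[N→φ0] = [27, 27]
r8 m[N→φ2] = [180, 120]
r8 m[K→φ2] = [3, 3]
r8 m[K→φ4] = [1620, 720]
r8 m[D→φ1] = [4, 1]
r8 m[D→φ3] = [1215, 972]
r8 m[B→φ0] = [20, 9]
r8 m[B→φ1] = [243, 108]
r9 m[φ0→N] = [180, 120]
r9 m[φ0→B] = [243, 108]
r9 m[φ1→D] = [1215, 972]
r9 m[φ1→B] = [20, 9]
r9 m[φ2→N] = [27, 27]
r9 m[φ2→K] = [1620, 720]
r9 m[φ3→D] = [4, 1]
r9 m[φ4→K] = [3, 3]
r9 m[N→φ0] = [27, 27]
r9 m[N→φ2] = [180, 120]
r9 m[K→φ2] = [3, 3]
r9 m[K→φ4] = [1620, 720]
r9 m[D→φ1] = [4, 1]
r9 m[D→φ3] = [1215, 972]
r9 m[B→φ0] = [20, 9]
r9 m[B→φ1] = [243, 108]
fixed point reached at round 9
b[N] = ⊗ incoming = [4860, 3240]

b[N] = [4860, 3240]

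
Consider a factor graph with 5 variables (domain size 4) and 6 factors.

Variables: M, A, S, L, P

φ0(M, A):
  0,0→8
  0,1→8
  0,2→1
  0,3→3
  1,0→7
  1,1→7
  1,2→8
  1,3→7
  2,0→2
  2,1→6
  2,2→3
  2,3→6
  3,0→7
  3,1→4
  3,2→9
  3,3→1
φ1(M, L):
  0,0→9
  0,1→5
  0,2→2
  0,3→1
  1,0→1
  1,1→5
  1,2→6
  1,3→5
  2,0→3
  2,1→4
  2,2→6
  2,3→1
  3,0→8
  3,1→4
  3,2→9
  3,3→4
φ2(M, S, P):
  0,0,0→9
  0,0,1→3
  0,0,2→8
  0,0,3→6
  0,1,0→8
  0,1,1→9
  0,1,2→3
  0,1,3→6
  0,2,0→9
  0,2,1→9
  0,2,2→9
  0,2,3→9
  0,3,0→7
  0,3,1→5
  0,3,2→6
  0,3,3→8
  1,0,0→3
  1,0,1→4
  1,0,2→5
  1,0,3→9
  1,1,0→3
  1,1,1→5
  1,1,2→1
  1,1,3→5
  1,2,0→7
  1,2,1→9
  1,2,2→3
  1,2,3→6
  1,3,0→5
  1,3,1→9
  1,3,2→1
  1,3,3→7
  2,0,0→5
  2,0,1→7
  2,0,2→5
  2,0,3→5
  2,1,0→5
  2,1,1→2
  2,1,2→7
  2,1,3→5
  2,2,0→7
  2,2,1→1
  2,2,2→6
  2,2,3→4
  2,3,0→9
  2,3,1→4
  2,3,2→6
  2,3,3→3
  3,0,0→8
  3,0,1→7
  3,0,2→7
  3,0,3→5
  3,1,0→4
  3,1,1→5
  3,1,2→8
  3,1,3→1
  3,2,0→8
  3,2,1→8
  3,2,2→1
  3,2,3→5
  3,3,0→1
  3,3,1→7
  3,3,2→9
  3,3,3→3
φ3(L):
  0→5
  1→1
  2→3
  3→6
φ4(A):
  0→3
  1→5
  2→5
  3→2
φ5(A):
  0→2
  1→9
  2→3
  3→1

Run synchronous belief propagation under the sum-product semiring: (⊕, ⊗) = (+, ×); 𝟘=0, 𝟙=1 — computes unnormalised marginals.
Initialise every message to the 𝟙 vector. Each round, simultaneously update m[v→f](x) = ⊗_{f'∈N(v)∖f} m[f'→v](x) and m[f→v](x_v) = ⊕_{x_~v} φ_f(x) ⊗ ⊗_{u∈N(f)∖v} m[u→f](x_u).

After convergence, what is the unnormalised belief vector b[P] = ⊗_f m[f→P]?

b[P] = [2485545, 2585367, 2178801, 2265527]

init: all messages = 𝟙 over 4 values
r1 m[φ0→M] = [20, 29, 17, 21]
r1 m[φ0→A] = [24, 25, 21, 17]
r1 m[φ1→M] = [17, 17, 14, 25]
r1 m[φ1→L] = [21, 18, 23, 11]
r1 m[φ2→M] = [114, 82, 81, 87]
r1 m[φ2→S] = [96, 77, 101, 90]
r1 m[φ2→P] = [98, 94, 85, 87]
r1 m[φ3→L] = [5, 1, 3, 6]
r1 m[φ4→A] = [3, 5, 5, 2]
r1 m[φ5→A] = [2, 9, 3, 1]
r1 m[M→φ0] = [1, 1, 1, 1]
r1 m[M→φ1] = [1, 1, 1, 1]
r1 m[M→φ2] = [1, 1, 1, 1]
r1 m[A→φ0] = [1, 1, 1, 1]
r1 m[A→φ4] = [1, 1, 1, 1]
r1 m[A→φ5] = [1, 1, 1, 1]
r1 m[S→φ2] = [1, 1, 1, 1]
r1 m[L→φ1] = [1, 1, 1, 1]
r1 m[L→φ3] = [1, 1, 1, 1]
r1 m[P→φ2] = [1, 1, 1, 1]
r2 m[φ0→M] = [20, 29, 17, 21]
r2 m[φ0→A] = [24, 25, 21, 17]
r2 m[φ1→M] = [17, 17, 14, 25]
r2 m[φ1→L] = [21, 18, 23, 11]
r2 m[φ2→M] = [114, 82, 81, 87]
r2 m[φ2→S] = [96, 77, 101, 90]
r2 m[φ2→P] = [98, 94, 85, 87]
r2 m[φ3→L] = [5, 1, 3, 6]
r2 m[φ4→A] = [3, 5, 5, 2]
r2 m[φ5→A] = [2, 9, 3, 1]
r2 m[M→φ0] = [1938, 1394, 1134, 2175]
r2 m[M→φ1] = [2280, 2378, 1377, 1827]
r2 m[M→φ2] = [340, 493, 238, 525]
r2 m[A→φ0] = [6, 45, 15, 2]
r2 m[A→φ4] = [48, 225, 63, 17]
r2 m[A→φ5] = [72, 125, 105, 34]
r2 m[S→φ2] = [1, 1, 1, 1]
r2 m[L→φ1] = [5, 1, 3, 6]
r2 m[L→φ3] = [21, 18, 23, 11]
r2 m[P→φ2] = [1, 1, 1, 1]
r3 m[φ0→M] = [429, 491, 339, 359]
r3 m[φ0→A] = [42755, 40766, 36067, 24551]
r3 m[φ1→M] = [62, 58, 43, 95]
r3 m[φ1→L] = [41645, 36106, 43533, 22855]
r3 m[φ2→M] = [114, 82, 81, 87]
r3 m[φ2→S] = [38604, 29714, 40399, 35422]
r3 m[φ2→P] = [37307, 39658, 32607, 34567]
r3 m[φ3→L] = [5, 1, 3, 6]
r3 m[φ4→A] = [3, 5, 5, 2]
r3 m[φ5→A] = [2, 9, 3, 1]
r3 m[M→φ0] = [1938, 1394, 1134, 2175]
r3 m[M→φ1] = [2280, 2378, 1377, 1827]
r3 m[M→φ2] = [340, 493, 238, 525]
r3 m[A→φ0] = [6, 45, 15, 2]
r3 m[A→φ4] = [48, 225, 63, 17]
r3 m[A→φ5] = [72, 125, 105, 34]
r3 m[S→φ2] = [1, 1, 1, 1]
r3 m[L→φ1] = [5, 1, 3, 6]
r3 m[L→φ3] = [21, 18, 23, 11]
r3 m[P→φ2] = [1, 1, 1, 1]
r4 m[φ0→M] = [429, 491, 339, 359]
r4 m[φ0→A] = [42755, 40766, 36067, 24551]
r4 m[φ1→M] = [62, 58, 43, 95]
r4 m[φ1→L] = [41645, 36106, 43533, 22855]
r4 m[φ2→M] = [114, 82, 81, 87]
r4 m[φ2→S] = [38604, 29714, 40399, 35422]
r4 m[φ2→P] = [37307, 39658, 32607, 34567]
r4 m[φ3→L] = [5, 1, 3, 6]
r4 m[φ4→A] = [3, 5, 5, 2]
r4 m[φ5→A] = [2, 9, 3, 1]
r4 m[M→φ0] = [7068, 4756, 3483, 8265]
r4 m[M→φ1] = [48906, 40262, 27459, 31233]
r4 m[M→φ2] = [26598, 28478, 14577, 34105]
r4 m[A→φ0] = [6, 45, 15, 2]
r4 m[A→φ4] = [85510, 366894, 108201, 24551]
r4 m[A→φ5] = [128265, 203830, 180335, 49102]
r4 m[S→φ2] = [1, 1, 1, 1]
r4 m[L→φ1] = [5, 1, 3, 6]
r4 m[L→φ3] = [41645, 36106, 43533, 22855]
r4 m[P→φ2] = [1, 1, 1, 1]
r5 m[φ0→M] = [429, 491, 339, 359]
r5 m[φ0→A] = [154657, 143794, 129950, 83659]
r5 m[φ1→M] = [62, 58, 43, 95]
r5 m[φ1→L] = [812657, 680608, 785235, 402607]
r5 m[φ2→M] = [114, 82, 81, 87]
r5 m[φ2→S] = [2531115, 1981093, 2682174, 2320858]
r5 m[φ2→P] = [2485545, 2585367, 2178801, 2265527]
r5 m[φ3→L] = [5, 1, 3, 6]
r5 m[φ4→A] = [3, 5, 5, 2]
r5 m[φ5→A] = [2, 9, 3, 1]
r5 m[M→φ0] = [7068, 4756, 3483, 8265]
r5 m[M→φ1] = [48906, 40262, 27459, 31233]
r5 m[M→φ2] = [26598, 28478, 14577, 34105]
r5 m[A→φ0] = [6, 45, 15, 2]
r5 m[A→φ4] = [85510, 366894, 108201, 24551]
r5 m[A→φ5] = [128265, 203830, 180335, 49102]
r5 m[S→φ2] = [1, 1, 1, 1]
r5 m[L→φ1] = [5, 1, 3, 6]
r5 m[L→φ3] = [41645, 36106, 43533, 22855]
r5 m[P→φ2] = [1, 1, 1, 1]
r6 m[φ0→M] = [429, 491, 339, 359]
r6 m[φ0→A] = [154657, 143794, 129950, 83659]
r6 m[φ1→M] = [62, 58, 43, 95]
r6 m[φ1→L] = [812657, 680608, 785235, 402607]
r6 m[φ2→M] = [114, 82, 81, 87]
r6 m[φ2→S] = [2531115, 1981093, 2682174, 2320858]
r6 m[φ2→P] = [2485545, 2585367, 2178801, 2265527]
r6 m[φ3→L] = [5, 1, 3, 6]
r6 m[φ4→A] = [3, 5, 5, 2]
r6 m[φ5→A] = [2, 9, 3, 1]
r6 m[M→φ0] = [7068, 4756, 3483, 8265]
r6 m[M→φ1] = [48906, 40262, 27459, 31233]
r6 m[M→φ2] = [26598, 28478, 14577, 34105]
r6 m[A→φ0] = [6, 45, 15, 2]
r6 m[A→φ4] = [309314, 1294146, 389850, 83659]
r6 m[A→φ5] = [463971, 718970, 649750, 167318]
r6 m[S→φ2] = [1, 1, 1, 1]
r6 m[L→φ1] = [5, 1, 3, 6]
r6 m[L→φ3] = [812657, 680608, 785235, 402607]
r6 m[P→φ2] = [1, 1, 1, 1]
r7 m[φ0→M] = [429, 491, 339, 359]
r7 m[φ0→A] = [154657, 143794, 129950, 83659]
r7 m[φ1→M] = [62, 58, 43, 95]
r7 m[φ1→L] = [812657, 680608, 785235, 402607]
r7 m[φ2→M] = [114, 82, 81, 87]
r7 m[φ2→S] = [2531115, 1981093, 2682174, 2320858]
r7 m[φ2→P] = [2485545, 2585367, 2178801, 2265527]
r7 m[φ3→L] = [5, 1, 3, 6]
r7 m[φ4→A] = [3, 5, 5, 2]
r7 m[φ5→A] = [2, 9, 3, 1]
r7 m[M→φ0] = [7068, 4756, 3483, 8265]
r7 m[M→φ1] = [48906, 40262, 27459, 31233]
r7 m[M→φ2] = [26598, 28478, 14577, 34105]
r7 m[A→φ0] = [6, 45, 15, 2]
r7 m[A→φ4] = [309314, 1294146, 389850, 83659]
r7 m[A→φ5] = [463971, 718970, 649750, 167318]
r7 m[S→φ2] = [1, 1, 1, 1]
r7 m[L→φ1] = [5, 1, 3, 6]
r7 m[L→φ3] = [812657, 680608, 785235, 402607]
r7 m[P→φ2] = [1, 1, 1, 1]
fixed point reached at round 7
b[P] = ⊗ incoming = [2485545, 2585367, 2178801, 2265527]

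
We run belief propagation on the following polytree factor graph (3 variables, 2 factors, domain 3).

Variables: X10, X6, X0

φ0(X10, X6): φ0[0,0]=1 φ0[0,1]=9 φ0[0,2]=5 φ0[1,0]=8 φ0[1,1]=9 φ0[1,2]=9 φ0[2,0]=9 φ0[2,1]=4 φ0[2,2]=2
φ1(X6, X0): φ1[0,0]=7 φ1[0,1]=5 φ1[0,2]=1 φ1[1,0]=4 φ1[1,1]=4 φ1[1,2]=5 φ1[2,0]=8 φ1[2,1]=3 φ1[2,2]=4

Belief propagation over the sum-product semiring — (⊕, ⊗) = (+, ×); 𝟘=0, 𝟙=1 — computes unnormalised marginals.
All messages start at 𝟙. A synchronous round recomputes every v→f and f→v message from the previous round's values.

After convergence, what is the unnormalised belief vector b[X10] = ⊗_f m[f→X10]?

b[X10] = [205, 356, 199]

init: all messages = 𝟙 over 3 values
r1 m[φ0→X10] = [15, 26, 15]
r1 m[φ0→X6] = [18, 22, 16]
r1 m[φ1→X6] = [13, 13, 15]
r1 m[φ1→X0] = [19, 12, 10]
r1 m[X10→φ0] = [1, 1, 1]
r1 m[X6→φ0] = [1, 1, 1]
r1 m[X6→φ1] = [1, 1, 1]
r1 m[X0→φ1] = [1, 1, 1]
r2 m[φ0→X10] = [15, 26, 15]
r2 m[φ0→X6] = [18, 22, 16]
r2 m[φ1→X6] = [13, 13, 15]
r2 m[φ1→X0] = [19, 12, 10]
r2 m[X10→φ0] = [1, 1, 1]
r2 m[X6→φ0] = [13, 13, 15]
r2 m[X6→φ1] = [18, 22, 16]
r2 m[X0→φ1] = [1, 1, 1]
r3 m[φ0→X10] = [205, 356, 199]
r3 m[φ0→X6] = [18, 22, 16]
r3 m[φ1→X6] = [13, 13, 15]
r3 m[φ1→X0] = [342, 226, 192]
r3 m[X10→φ0] = [1, 1, 1]
r3 m[X6→φ0] = [13, 13, 15]
r3 m[X6→φ1] = [18, 22, 16]
r3 m[X0→φ1] = [1, 1, 1]
r4 m[φ0→X10] = [205, 356, 199]
r4 m[φ0→X6] = [18, 22, 16]
r4 m[φ1→X6] = [13, 13, 15]
r4 m[φ1→X0] = [342, 226, 192]
r4 m[X10→φ0] = [1, 1, 1]
r4 m[X6→φ0] = [13, 13, 15]
r4 m[X6→φ1] = [18, 22, 16]
r4 m[X0→φ1] = [1, 1, 1]
fixed point reached at round 4
b[X10] = ⊗ incoming = [205, 356, 199]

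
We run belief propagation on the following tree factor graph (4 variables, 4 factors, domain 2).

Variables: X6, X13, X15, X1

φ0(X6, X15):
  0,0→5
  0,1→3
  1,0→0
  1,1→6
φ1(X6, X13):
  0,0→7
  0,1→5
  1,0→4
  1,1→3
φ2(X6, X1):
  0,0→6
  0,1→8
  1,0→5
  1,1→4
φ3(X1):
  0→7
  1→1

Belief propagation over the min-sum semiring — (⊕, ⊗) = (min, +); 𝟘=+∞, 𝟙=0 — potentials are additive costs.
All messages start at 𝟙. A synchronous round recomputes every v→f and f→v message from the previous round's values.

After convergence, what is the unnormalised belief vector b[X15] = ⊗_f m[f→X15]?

b[X15] = [8, 14]

init: all messages = 𝟙 over 2 values
r1 m[φ0→X6] = [3, 0]
r1 m[φ0→X15] = [0, 3]
r1 m[φ1→X6] = [5, 3]
r1 m[φ1→X13] = [4, 3]
r1 m[φ2→X6] = [6, 4]
r1 m[φ2→X1] = [5, 4]
r1 m[φ3→X1] = [7, 1]
r1 m[X6→φ0] = [0, 0]
r1 m[X6→φ1] = [0, 0]
r1 m[X6→φ2] = [0, 0]
r1 m[X13→φ1] = [0, 0]
r1 m[X15→φ0] = [0, 0]
r1 m[X1→φ2] = [0, 0]
r1 m[X1→φ3] = [0, 0]
r2 m[φ0→X6] = [3, 0]
r2 m[φ0→X15] = [0, 3]
r2 m[φ1→X6] = [5, 3]
r2 m[φ1→X13] = [4, 3]
r2 m[φ2→X6] = [6, 4]
r2 m[φ2→X1] = [5, 4]
r2 m[φ3→X1] = [7, 1]
r2 m[X6→φ0] = [11, 7]
r2 m[X6→φ1] = [9, 4]
r2 m[X6→φ2] = [8, 3]
r2 m[X13→φ1] = [0, 0]
r2 m[X15→φ0] = [0, 0]
r2 m[X1→φ2] = [7, 1]
r2 m[X1→φ3] = [5, 4]
r3 m[φ0→X6] = [3, 0]
r3 m[φ0→X15] = [7, 13]
r3 m[φ1→X6] = [5, 3]
r3 m[φ1→X13] = [8, 7]
r3 m[φ2→X6] = [9, 5]
r3 m[φ2→X1] = [8, 7]
r3 m[φ3→X1] = [7, 1]
r3 m[X6→φ0] = [11, 7]
r3 m[X6→φ1] = [9, 4]
r3 m[X6→φ2] = [8, 3]
r3 m[X13→φ1] = [0, 0]
r3 m[X15→φ0] = [0, 0]
r3 m[X1→φ2] = [7, 1]
r3 m[X1→φ3] = [5, 4]
r4 m[φ0→X6] = [3, 0]
r4 m[φ0→X15] = [7, 13]
r4 m[φ1→X6] = [5, 3]
r4 m[φ1→X13] = [8, 7]
r4 m[φ2→X6] = [9, 5]
r4 m[φ2→X1] = [8, 7]
r4 m[φ3→X1] = [7, 1]
r4 m[X6→φ0] = [14, 8]
r4 m[X6→φ1] = [12, 5]
r4 m[X6→φ2] = [8, 3]
r4 m[X13→φ1] = [0, 0]
r4 m[X15→φ0] = [0, 0]
r4 m[X1→φ2] = [7, 1]
r4 m[X1→φ3] = [8, 7]
r5 m[φ0→X6] = [3, 0]
r5 m[φ0→X15] = [8, 14]
r5 m[φ1→X6] = [5, 3]
r5 m[φ1→X13] = [9, 8]
r5 m[φ2→X6] = [9, 5]
r5 m[φ2→X1] = [8, 7]
r5 m[φ3→X1] = [7, 1]
r5 m[X6→φ0] = [14, 8]
r5 m[X6→φ1] = [12, 5]
r5 m[X6→φ2] = [8, 3]
r5 m[X13→φ1] = [0, 0]
r5 m[X15→φ0] = [0, 0]
r5 m[X1→φ2] = [7, 1]
r5 m[X1→φ3] = [8, 7]
r6 m[φ0→X6] = [3, 0]
r6 m[φ0→X15] = [8, 14]
r6 m[φ1→X6] = [5, 3]
r6 m[φ1→X13] = [9, 8]
r6 m[φ2→X6] = [9, 5]
r6 m[φ2→X1] = [8, 7]
r6 m[φ3→X1] = [7, 1]
r6 m[X6→φ0] = [14, 8]
r6 m[X6→φ1] = [12, 5]
r6 m[X6→φ2] = [8, 3]
r6 m[X13→φ1] = [0, 0]
r6 m[X15→φ0] = [0, 0]
r6 m[X1→φ2] = [7, 1]
r6 m[X1→φ3] = [8, 7]
fixed point reached at round 6
b[X15] = ⊗ incoming = [8, 14]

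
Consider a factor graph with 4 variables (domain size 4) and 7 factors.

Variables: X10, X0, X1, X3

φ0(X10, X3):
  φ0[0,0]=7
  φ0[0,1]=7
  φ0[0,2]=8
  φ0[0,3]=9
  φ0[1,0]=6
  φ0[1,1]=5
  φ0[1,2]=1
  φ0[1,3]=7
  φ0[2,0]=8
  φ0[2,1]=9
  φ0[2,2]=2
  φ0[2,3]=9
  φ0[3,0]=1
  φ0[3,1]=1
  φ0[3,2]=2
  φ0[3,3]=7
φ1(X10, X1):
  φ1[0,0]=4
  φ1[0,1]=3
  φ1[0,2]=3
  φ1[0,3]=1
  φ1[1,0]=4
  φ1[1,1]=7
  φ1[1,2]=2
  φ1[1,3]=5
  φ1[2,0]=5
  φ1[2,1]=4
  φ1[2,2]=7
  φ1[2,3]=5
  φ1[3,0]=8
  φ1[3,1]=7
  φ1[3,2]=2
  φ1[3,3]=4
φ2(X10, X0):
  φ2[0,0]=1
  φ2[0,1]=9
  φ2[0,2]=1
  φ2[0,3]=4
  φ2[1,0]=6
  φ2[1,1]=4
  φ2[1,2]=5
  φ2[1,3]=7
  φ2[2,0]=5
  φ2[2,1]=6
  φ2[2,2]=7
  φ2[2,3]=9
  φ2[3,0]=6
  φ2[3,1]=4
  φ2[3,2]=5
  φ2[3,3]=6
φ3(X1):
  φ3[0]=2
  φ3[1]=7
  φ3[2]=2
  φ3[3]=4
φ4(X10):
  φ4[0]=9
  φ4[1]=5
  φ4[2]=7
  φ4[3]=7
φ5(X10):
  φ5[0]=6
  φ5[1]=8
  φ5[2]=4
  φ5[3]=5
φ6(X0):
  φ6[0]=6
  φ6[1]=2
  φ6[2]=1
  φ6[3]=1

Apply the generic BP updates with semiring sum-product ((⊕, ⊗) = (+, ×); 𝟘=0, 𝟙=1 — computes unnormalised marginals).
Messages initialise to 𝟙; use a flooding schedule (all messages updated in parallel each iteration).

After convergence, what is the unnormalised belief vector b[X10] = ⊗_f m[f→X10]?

init: all messages = 𝟙 over 4 values
r1 m[φ0→X10] = [31, 19, 28, 11]
r1 m[φ0→X3] = [22, 22, 13, 32]
r1 m[φ1→X10] = [11, 18, 21, 21]
r1 m[φ1→X1] = [21, 21, 14, 15]
r1 m[φ2→X10] = [15, 22, 27, 21]
r1 m[φ2→X0] = [18, 23, 18, 26]
r1 m[φ3→X1] = [2, 7, 2, 4]
r1 m[φ4→X10] = [9, 5, 7, 7]
r1 m[φ5→X10] = [6, 8, 4, 5]
r1 m[φ6→X0] = [6, 2, 1, 1]
r1 m[X10→φ0] = [1, 1, 1, 1]
r1 m[X10→φ1] = [1, 1, 1, 1]
r1 m[X10→φ2] = [1, 1, 1, 1]
r1 m[X10→φ4] = [1, 1, 1, 1]
r1 m[X10→φ5] = [1, 1, 1, 1]
r1 m[X0→φ2] = [1, 1, 1, 1]
r1 m[X0→φ6] = [1, 1, 1, 1]
r1 m[X1→φ1] = [1, 1, 1, 1]
r1 m[X1→φ3] = [1, 1, 1, 1]
r1 m[X3→φ0] = [1, 1, 1, 1]
r2 m[φ0→X10] = [31, 19, 28, 11]
r2 m[φ0→X3] = [22, 22, 13, 32]
r2 m[φ1→X10] = [11, 18, 21, 21]
r2 m[φ1→X1] = [21, 21, 14, 15]
r2 m[φ2→X10] = [15, 22, 27, 21]
r2 m[φ2→X0] = [18, 23, 18, 26]
r2 m[φ3→X1] = [2, 7, 2, 4]
r2 m[φ4→X10] = [9, 5, 7, 7]
r2 m[φ5→X10] = [6, 8, 4, 5]
r2 m[φ6→X0] = [6, 2, 1, 1]
r2 m[X10→φ0] = [8910, 15840, 15876, 15435]
r2 m[X10→φ1] = [25110, 16720, 21168, 8085]
r2 m[X10→φ2] = [18414, 13680, 16464, 8085]
r2 m[X10→φ4] = [30690, 60192, 63504, 24255]
r2 m[X10→φ5] = [46035, 37620, 111132, 33957]
r2 m[X0→φ2] = [6, 2, 1, 1]
r2 m[X0→φ6] = [18, 23, 18, 26]
r2 m[X1→φ1] = [2, 7, 2, 4]
r2 m[X1→φ3] = [21, 21, 14, 15]
r2 m[X3→φ0] = [1, 1, 1, 1]
r3 m[φ0→X10] = [31, 19, 28, 11]
r3 m[φ0→X3] = [299853, 299889, 149742, 441999]
r3 m[φ1→X10] = [39, 81, 72, 85]
r3 m[φ1→X1] = [337840, 333637, 273116, 246890]
r3 m[φ2→X10] = [29, 56, 58, 55]
r3 m[φ2→X0] = [231324, 351570, 242487, 366102]
r3 m[φ3→X1] = [2, 7, 2, 4]
r3 m[φ4→X10] = [9, 5, 7, 7]
r3 m[φ5→X10] = [6, 8, 4, 5]
r3 m[φ6→X0] = [6, 2, 1, 1]
r3 m[X10→φ0] = [8910, 15840, 15876, 15435]
r3 m[X10→φ1] = [25110, 16720, 21168, 8085]
r3 m[X10→φ2] = [18414, 13680, 16464, 8085]
r3 m[X10→φ4] = [30690, 60192, 63504, 24255]
r3 m[X10→φ5] = [46035, 37620, 111132, 33957]
r3 m[X0→φ2] = [6, 2, 1, 1]
r3 m[X0→φ6] = [18, 23, 18, 26]
r3 m[X1→φ1] = [2, 7, 2, 4]
r3 m[X1→φ3] = [21, 21, 14, 15]
r3 m[X3→φ0] = [1, 1, 1, 1]
r4 m[φ0→X10] = [31, 19, 28, 11]
r4 m[φ0→X3] = [299853, 299889, 149742, 441999]
r4 m[φ1→X10] = [39, 81, 72, 85]
r4 m[φ1→X1] = [337840, 333637, 273116, 246890]
r4 m[φ2→X10] = [29, 56, 58, 55]
r4 m[φ2→X0] = [231324, 351570, 242487, 366102]
r4 m[φ3→X1] = [2, 7, 2, 4]
r4 m[φ4→X10] = [9, 5, 7, 7]
r4 m[φ5→X10] = [6, 8, 4, 5]
r4 m[φ6→X0] = [6, 2, 1, 1]
r4 m[X10→φ0] = [61074, 181440, 116928, 163625]
r4 m[X10→φ1] = [48546, 42560, 45472, 21175]
r4 m[X10→φ2] = [65286, 61560, 56448, 32725]
r4 m[X10→φ4] = [210366, 689472, 467712, 257125]
r4 m[X10→φ5] = [315549, 430920, 818496, 359975]
r4 m[X0→φ2] = [6, 2, 1, 1]
r4 m[X0→φ6] = [231324, 351570, 242487, 366102]
r4 m[X1→φ1] = [2, 7, 2, 4]
r4 m[X1→φ3] = [337840, 333637, 273116, 246890]
r4 m[X3→φ0] = [1, 1, 1, 1]
r5 m[φ0→X10] = [31, 19, 28, 11]
r5 m[φ0→X3] = [2615207, 2550695, 1231138, 4017473]
r5 m[φ1→X10] = [39, 81, 72, 85]
r5 m[φ1→X1] = [761184, 773671, 591412, 573406]
r5 m[φ2→X10] = [29, 56, 58, 55]
r5 m[φ2→X0] = [913236, 1303402, 931847, 1396446]
r5 m[φ3→X1] = [2, 7, 2, 4]
r5 m[φ4→X10] = [9, 5, 7, 7]
r5 m[φ5→X10] = [6, 8, 4, 5]
r5 m[φ6→X0] = [6, 2, 1, 1]
r5 m[X10→φ0] = [61074, 181440, 116928, 163625]
r5 m[X10→φ1] = [48546, 42560, 45472, 21175]
r5 m[X10→φ2] = [65286, 61560, 56448, 32725]
r5 m[X10→φ4] = [210366, 689472, 467712, 257125]
r5 m[X10→φ5] = [315549, 430920, 818496, 359975]
r5 m[X0→φ2] = [6, 2, 1, 1]
r5 m[X0→φ6] = [231324, 351570, 242487, 366102]
r5 m[X1→φ1] = [2, 7, 2, 4]
r5 m[X1→φ3] = [337840, 333637, 273116, 246890]
r5 m[X3→φ0] = [1, 1, 1, 1]
r6 m[φ0→X10] = [31, 19, 28, 11]
r6 m[φ0→X3] = [2615207, 2550695, 1231138, 4017473]
r6 m[φ1→X10] = [39, 81, 72, 85]
r6 m[φ1→X1] = [761184, 773671, 591412, 573406]
r6 m[φ2→X10] = [29, 56, 58, 55]
r6 m[φ2→X0] = [913236, 1303402, 931847, 1396446]
r6 m[φ3→X1] = [2, 7, 2, 4]
r6 m[φ4→X10] = [9, 5, 7, 7]
r6 m[φ5→X10] = [6, 8, 4, 5]
r6 m[φ6→X0] = [6, 2, 1, 1]
r6 m[X10→φ0] = [61074, 181440, 116928, 163625]
r6 m[X10→φ1] = [48546, 42560, 45472, 21175]
r6 m[X10→φ2] = [65286, 61560, 56448, 32725]
r6 m[X10→φ4] = [210366, 689472, 467712, 257125]
r6 m[X10→φ5] = [315549, 430920, 818496, 359975]
r6 m[X0→φ2] = [6, 2, 1, 1]
r6 m[X0→φ6] = [913236, 1303402, 931847, 1396446]
r6 m[X1→φ1] = [2, 7, 2, 4]
r6 m[X1→φ3] = [761184, 773671, 591412, 573406]
r6 m[X3→φ0] = [1, 1, 1, 1]
r7 m[φ0→X10] = [31, 19, 28, 11]
r7 m[φ0→X3] = [2615207, 2550695, 1231138, 4017473]
r7 m[φ1→X10] = [39, 81, 72, 85]
r7 m[φ1→X1] = [761184, 773671, 591412, 573406]
r7 m[φ2→X10] = [29, 56, 58, 55]
r7 m[φ2→X0] = [913236, 1303402, 931847, 1396446]
r7 m[φ3→X1] = [2, 7, 2, 4]
r7 m[φ4→X10] = [9, 5, 7, 7]
r7 m[φ5→X10] = [6, 8, 4, 5]
r7 m[φ6→X0] = [6, 2, 1, 1]
r7 m[X10→φ0] = [61074, 181440, 116928, 163625]
r7 m[X10→φ1] = [48546, 42560, 45472, 21175]
r7 m[X10→φ2] = [65286, 61560, 56448, 32725]
r7 m[X10→φ4] = [210366, 689472, 467712, 257125]
r7 m[X10→φ5] = [315549, 430920, 818496, 359975]
r7 m[X0→φ2] = [6, 2, 1, 1]
r7 m[X0→φ6] = [913236, 1303402, 931847, 1396446]
r7 m[X1→φ1] = [2, 7, 2, 4]
r7 m[X1→φ3] = [761184, 773671, 591412, 573406]
r7 m[X3→φ0] = [1, 1, 1, 1]
fixed point reached at round 7
b[X10] = ⊗ incoming = [1893294, 3447360, 3273984, 1799875]

b[X10] = [1893294, 3447360, 3273984, 1799875]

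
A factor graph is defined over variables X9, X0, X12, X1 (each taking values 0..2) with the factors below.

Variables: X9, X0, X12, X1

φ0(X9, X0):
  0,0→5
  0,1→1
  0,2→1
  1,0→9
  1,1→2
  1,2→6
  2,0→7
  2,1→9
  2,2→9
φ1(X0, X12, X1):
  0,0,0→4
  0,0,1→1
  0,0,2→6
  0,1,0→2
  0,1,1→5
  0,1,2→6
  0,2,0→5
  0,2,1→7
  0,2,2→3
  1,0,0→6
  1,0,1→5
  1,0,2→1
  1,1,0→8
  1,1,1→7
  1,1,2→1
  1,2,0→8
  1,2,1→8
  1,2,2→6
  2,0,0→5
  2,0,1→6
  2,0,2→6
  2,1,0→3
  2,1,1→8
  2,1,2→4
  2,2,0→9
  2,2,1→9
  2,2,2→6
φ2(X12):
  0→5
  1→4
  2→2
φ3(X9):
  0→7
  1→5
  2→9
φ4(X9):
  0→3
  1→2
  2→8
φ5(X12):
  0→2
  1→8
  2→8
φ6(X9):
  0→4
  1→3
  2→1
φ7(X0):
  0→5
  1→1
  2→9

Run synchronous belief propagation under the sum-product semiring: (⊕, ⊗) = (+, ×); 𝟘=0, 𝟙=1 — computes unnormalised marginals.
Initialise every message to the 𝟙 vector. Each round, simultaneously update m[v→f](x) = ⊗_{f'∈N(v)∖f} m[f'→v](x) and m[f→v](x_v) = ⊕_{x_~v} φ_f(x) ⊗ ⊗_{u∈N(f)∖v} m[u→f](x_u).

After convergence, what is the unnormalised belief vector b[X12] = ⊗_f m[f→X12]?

b[X12] = [2147100, 6828864, 4863456]

init: all messages = 𝟙 over 3 values
r1 m[φ0→X9] = [7, 17, 25]
r1 m[φ0→X0] = [21, 12, 16]
r1 m[φ1→X0] = [39, 50, 56]
r1 m[φ1→X12] = [40, 44, 61]
r1 m[φ1→X1] = [50, 56, 39]
r1 m[φ2→X12] = [5, 4, 2]
r1 m[φ3→X9] = [7, 5, 9]
r1 m[φ4→X9] = [3, 2, 8]
r1 m[φ5→X12] = [2, 8, 8]
r1 m[φ6→X9] = [4, 3, 1]
r1 m[φ7→X0] = [5, 1, 9]
r1 m[X9→φ0] = [1, 1, 1]
r1 m[X9→φ3] = [1, 1, 1]
r1 m[X9→φ4] = [1, 1, 1]
r1 m[X9→φ6] = [1, 1, 1]
r1 m[X0→φ0] = [1, 1, 1]
r1 m[X0→φ1] = [1, 1, 1]
r1 m[X0→φ7] = [1, 1, 1]
r1 m[X12→φ1] = [1, 1, 1]
r1 m[X12→φ2] = [1, 1, 1]
r1 m[X12→φ5] = [1, 1, 1]
r1 m[X1→φ1] = [1, 1, 1]
r2 m[φ0→X9] = [7, 17, 25]
r2 m[φ0→X0] = [21, 12, 16]
r2 m[φ1→X0] = [39, 50, 56]
r2 m[φ1→X12] = [40, 44, 61]
r2 m[φ1→X1] = [50, 56, 39]
r2 m[φ2→X12] = [5, 4, 2]
r2 m[φ3→X9] = [7, 5, 9]
r2 m[φ4→X9] = [3, 2, 8]
r2 m[φ5→X12] = [2, 8, 8]
r2 m[φ6→X9] = [4, 3, 1]
r2 m[φ7→X0] = [5, 1, 9]
r2 m[X9→φ0] = [84, 30, 72]
r2 m[X9→φ3] = [84, 102, 200]
r2 m[X9→φ4] = [196, 255, 225]
r2 m[X9→φ6] = [147, 170, 1800]
r2 m[X0→φ0] = [195, 50, 504]
r2 m[X0→φ1] = [105, 12, 144]
r2 m[X0→φ7] = [819, 600, 896]
r2 m[X12→φ1] = [10, 32, 16]
r2 m[X12→φ2] = [80, 352, 488]
r2 m[X12→φ5] = [200, 176, 122]
r2 m[X1→φ1] = [1, 1, 1]
r3 m[φ0→X9] = [1529, 4879, 6351]
r3 m[φ0→X0] = [1194, 792, 912]
r3 m[φ1→X0] = [766, 984, 1034]
r3 m[φ1→X12] = [3747, 3717, 5295]
r3 m[φ1→X1] = [66408, 100674, 74052]
r3 m[φ2→X12] = [5, 4, 2]
r3 m[φ3→X9] = [7, 5, 9]
r3 m[φ4→X9] = [3, 2, 8]
r3 m[φ5→X12] = [2, 8, 8]
r3 m[φ6→X9] = [4, 3, 1]
r3 m[φ7→X0] = [5, 1, 9]
r3 m[X9→φ0] = [84, 30, 72]
r3 m[X9→φ3] = [84, 102, 200]
r3 m[X9→φ4] = [196, 255, 225]
r3 m[X9→φ6] = [147, 170, 1800]
r3 m[X0→φ0] = [195, 50, 504]
r3 m[X0→φ1] = [105, 12, 144]
r3 m[X0→φ7] = [819, 600, 896]
r3 m[X12→φ1] = [10, 32, 16]
r3 m[X12→φ2] = [80, 352, 488]
r3 m[X12→φ5] = [200, 176, 122]
r3 m[X1→φ1] = [1, 1, 1]
r4 m[φ0→X9] = [1529, 4879, 6351]
r4 m[φ0→X0] = [1194, 792, 912]
r4 m[φ1→X0] = [766, 984, 1034]
r4 m[φ1→X12] = [3747, 3717, 5295]
r4 m[φ1→X1] = [66408, 100674, 74052]
r4 m[φ2→X12] = [5, 4, 2]
r4 m[φ3→X9] = [7, 5, 9]
r4 m[φ4→X9] = [3, 2, 8]
r4 m[φ5→X12] = [2, 8, 8]
r4 m[φ6→X9] = [4, 3, 1]
r4 m[φ7→X0] = [5, 1, 9]
r4 m[X9→φ0] = [84, 30, 72]
r4 m[X9→φ3] = [18348, 29274, 50808]
r4 m[X9→φ4] = [42812, 73185, 57159]
r4 m[X9→φ6] = [32109, 48790, 457272]
r4 m[X0→φ0] = [3830, 984, 9306]
r4 m[X0→φ1] = [5970, 792, 8208]
r4 m[X0→φ7] = [914604, 779328, 943008]
r4 m[X12→φ1] = [10, 32, 16]
r4 m[X12→φ2] = [7494, 29736, 42360]
r4 m[X12→φ5] = [18735, 14868, 10590]
r4 m[X1→φ1] = [1, 1, 1]
r5 m[φ0→X9] = [29440, 92274, 119420]
r5 m[φ0→X0] = [1194, 792, 912]
r5 m[φ1→X0] = [766, 984, 1034]
r5 m[φ1→X12] = [214710, 213402, 303966]
r5 m[φ1→X1] = [3830448, 5777604, 4231368]
r5 m[φ2→X12] = [5, 4, 2]
r5 m[φ3→X9] = [7, 5, 9]
r5 m[φ4→X9] = [3, 2, 8]
r5 m[φ5→X12] = [2, 8, 8]
r5 m[φ6→X9] = [4, 3, 1]
r5 m[φ7→X0] = [5, 1, 9]
r5 m[X9→φ0] = [84, 30, 72]
r5 m[X9→φ3] = [18348, 29274, 50808]
r5 m[X9→φ4] = [42812, 73185, 57159]
r5 m[X9→φ6] = [32109, 48790, 457272]
r5 m[X0→φ0] = [3830, 984, 9306]
r5 m[X0→φ1] = [5970, 792, 8208]
r5 m[X0→φ7] = [914604, 779328, 943008]
r5 m[X12→φ1] = [10, 32, 16]
r5 m[X12→φ2] = [7494, 29736, 42360]
r5 m[X12→φ5] = [18735, 14868, 10590]
r5 m[X1→φ1] = [1, 1, 1]
r6 m[φ0→X9] = [29440, 92274, 119420]
r6 m[φ0→X0] = [1194, 792, 912]
r6 m[φ1→X0] = [766, 984, 1034]
r6 m[φ1→X12] = [214710, 213402, 303966]
r6 m[φ1→X1] = [3830448, 5777604, 4231368]
r6 m[φ2→X12] = [5, 4, 2]
r6 m[φ3→X9] = [7, 5, 9]
r6 m[φ4→X9] = [3, 2, 8]
r6 m[φ5→X12] = [2, 8, 8]
r6 m[φ6→X9] = [4, 3, 1]
r6 m[φ7→X0] = [5, 1, 9]
r6 m[X9→φ0] = [84, 30, 72]
r6 m[X9→φ3] = [353280, 553644, 955360]
r6 m[X9→φ4] = [824320, 1384110, 1074780]
r6 m[X9→φ6] = [618240, 922740, 8598240]
r6 m[X0→φ0] = [3830, 984, 9306]
r6 m[X0→φ1] = [5970, 792, 8208]
r6 m[X0→φ7] = [914604, 779328, 943008]
r6 m[X12→φ1] = [10, 32, 16]
r6 m[X12→φ2] = [429420, 1707216, 2431728]
r6 m[X12→φ5] = [1073550, 853608, 607932]
r6 m[X1→φ1] = [1, 1, 1]
r7 m[φ0→X9] = [29440, 92274, 119420]
r7 m[φ0→X0] = [1194, 792, 912]
r7 m[φ1→X0] = [766, 984, 1034]
r7 m[φ1→X12] = [214710, 213402, 303966]
r7 m[φ1→X1] = [3830448, 5777604, 4231368]
r7 m[φ2→X12] = [5, 4, 2]
r7 m[φ3→X9] = [7, 5, 9]
r7 m[φ4→X9] = [3, 2, 8]
r7 m[φ5→X12] = [2, 8, 8]
r7 m[φ6→X9] = [4, 3, 1]
r7 m[φ7→X0] = [5, 1, 9]
r7 m[X9→φ0] = [84, 30, 72]
r7 m[X9→φ3] = [353280, 553644, 955360]
r7 m[X9→φ4] = [824320, 1384110, 1074780]
r7 m[X9→φ6] = [618240, 922740, 8598240]
r7 m[X0→φ0] = [3830, 984, 9306]
r7 m[X0→φ1] = [5970, 792, 8208]
r7 m[X0→φ7] = [914604, 779328, 943008]
r7 m[X12→φ1] = [10, 32, 16]
r7 m[X12→φ2] = [429420, 1707216, 2431728]
r7 m[X12→φ5] = [1073550, 853608, 607932]
r7 m[X1→φ1] = [1, 1, 1]
fixed point reached at round 7
b[X12] = ⊗ incoming = [2147100, 6828864, 4863456]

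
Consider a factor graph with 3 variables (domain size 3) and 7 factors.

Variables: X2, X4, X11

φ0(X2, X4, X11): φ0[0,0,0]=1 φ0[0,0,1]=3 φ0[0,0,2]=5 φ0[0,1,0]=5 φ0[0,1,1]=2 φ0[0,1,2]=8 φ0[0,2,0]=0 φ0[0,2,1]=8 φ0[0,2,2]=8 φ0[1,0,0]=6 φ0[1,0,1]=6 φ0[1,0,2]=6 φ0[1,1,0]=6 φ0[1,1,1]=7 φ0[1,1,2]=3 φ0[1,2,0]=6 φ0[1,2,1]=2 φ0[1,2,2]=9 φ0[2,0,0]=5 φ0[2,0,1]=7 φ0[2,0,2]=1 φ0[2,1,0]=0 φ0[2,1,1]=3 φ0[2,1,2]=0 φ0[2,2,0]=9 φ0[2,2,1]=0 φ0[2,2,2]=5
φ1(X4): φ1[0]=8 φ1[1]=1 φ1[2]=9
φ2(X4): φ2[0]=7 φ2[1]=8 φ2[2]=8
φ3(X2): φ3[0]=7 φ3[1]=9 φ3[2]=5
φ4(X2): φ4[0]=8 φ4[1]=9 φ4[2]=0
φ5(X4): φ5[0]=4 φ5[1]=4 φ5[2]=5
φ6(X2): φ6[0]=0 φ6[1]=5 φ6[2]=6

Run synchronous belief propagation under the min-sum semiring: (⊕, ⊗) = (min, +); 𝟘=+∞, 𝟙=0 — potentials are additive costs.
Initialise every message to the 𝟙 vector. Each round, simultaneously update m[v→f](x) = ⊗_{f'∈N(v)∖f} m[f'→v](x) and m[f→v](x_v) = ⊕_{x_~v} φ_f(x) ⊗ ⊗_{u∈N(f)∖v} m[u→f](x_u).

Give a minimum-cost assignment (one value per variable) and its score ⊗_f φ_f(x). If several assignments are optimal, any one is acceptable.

assignment: (X2=2, X4=1, X11=0); score = 24

init: all messages = 𝟙 over 3 values
r1 m[φ0→X2] = [0, 2, 0]
r1 m[φ0→X4] = [1, 0, 0]
r1 m[φ0→X11] = [0, 0, 0]
r1 m[φ1→X4] = [8, 1, 9]
r1 m[φ2→X4] = [7, 8, 8]
r1 m[φ3→X2] = [7, 9, 5]
r1 m[φ4→X2] = [8, 9, 0]
r1 m[φ5→X4] = [4, 4, 5]
r1 m[φ6→X2] = [0, 5, 6]
r1 m[X2→φ0] = [0, 0, 0]
r1 m[X2→φ3] = [0, 0, 0]
r1 m[X2→φ4] = [0, 0, 0]
r1 m[X2→φ6] = [0, 0, 0]
r1 m[X4→φ0] = [0, 0, 0]
r1 m[X4→φ1] = [0, 0, 0]
r1 m[X4→φ2] = [0, 0, 0]
r1 m[X4→φ5] = [0, 0, 0]
r1 m[X11→φ0] = [0, 0, 0]
r2 m[φ0→X2] = [0, 2, 0]
r2 m[φ0→X4] = [1, 0, 0]
r2 m[φ0→X11] = [0, 0, 0]
r2 m[φ1→X4] = [8, 1, 9]
r2 m[φ2→X4] = [7, 8, 8]
r2 m[φ3→X2] = [7, 9, 5]
r2 m[φ4→X2] = [8, 9, 0]
r2 m[φ5→X4] = [4, 4, 5]
r2 m[φ6→X2] = [0, 5, 6]
r2 m[X2→φ0] = [15, 23, 11]
r2 m[X2→φ3] = [8, 16, 6]
r2 m[X2→φ4] = [7, 16, 11]
r2 m[X2→φ6] = [15, 20, 5]
r2 m[X4→φ0] = [19, 13, 22]
r2 m[X4→φ1] = [12, 12, 13]
r2 m[X4→φ2] = [13, 5, 14]
r2 m[X4→φ5] = [16, 9, 17]
r2 m[X11→φ0] = [0, 0, 0]
r3 m[φ0→X2] = [15, 16, 13]
r3 m[φ0→X4] = [12, 11, 11]
r3 m[φ0→X11] = [24, 27, 24]
r3 m[φ1→X4] = [8, 1, 9]
r3 m[φ2→X4] = [7, 8, 8]
r3 m[φ3→X2] = [7, 9, 5]
r3 m[φ4→X2] = [8, 9, 0]
r3 m[φ5→X4] = [4, 4, 5]
r3 m[φ6→X2] = [0, 5, 6]
r3 m[X2→φ0] = [15, 23, 11]
r3 m[X2→φ3] = [8, 16, 6]
r3 m[X2→φ4] = [7, 16, 11]
r3 m[X2→φ6] = [15, 20, 5]
r3 m[X4→φ0] = [19, 13, 22]
r3 m[X4→φ1] = [12, 12, 13]
r3 m[X4→φ2] = [13, 5, 14]
r3 m[X4→φ5] = [16, 9, 17]
r3 m[X11→φ0] = [0, 0, 0]
r4 m[φ0→X2] = [15, 16, 13]
r4 m[φ0→X4] = [12, 11, 11]
r4 m[φ0→X11] = [24, 27, 24]
r4 m[φ1→X4] = [8, 1, 9]
r4 m[φ2→X4] = [7, 8, 8]
r4 m[φ3→X2] = [7, 9, 5]
r4 m[φ4→X2] = [8, 9, 0]
r4 m[φ5→X4] = [4, 4, 5]
r4 m[φ6→X2] = [0, 5, 6]
r4 m[X2→φ0] = [15, 23, 11]
r4 m[X2→φ3] = [23, 30, 19]
r4 m[X2→φ4] = [22, 30, 24]
r4 m[X2→φ6] = [30, 34, 18]
r4 m[X4→φ0] = [19, 13, 22]
r4 m[X4→φ1] = [23, 23, 24]
r4 m[X4→φ2] = [24, 16, 25]
r4 m[X4→φ5] = [27, 20, 28]
r4 m[X11→φ0] = [0, 0, 0]
r5 m[φ0→X2] = [15, 16, 13]
r5 m[φ0→X4] = [12, 11, 11]
r5 m[φ0→X11] = [24, 27, 24]
r5 m[φ1→X4] = [8, 1, 9]
r5 m[φ2→X4] = [7, 8, 8]
r5 m[φ3→X2] = [7, 9, 5]
r5 m[φ4→X2] = [8, 9, 0]
r5 m[φ5→X4] = [4, 4, 5]
r5 m[φ6→X2] = [0, 5, 6]
r5 m[X2→φ0] = [15, 23, 11]
r5 m[X2→φ3] = [23, 30, 19]
r5 m[X2→φ4] = [22, 30, 24]
r5 m[X2→φ6] = [30, 34, 18]
r5 m[X4→φ0] = [19, 13, 22]
r5 m[X4→φ1] = [23, 23, 24]
r5 m[X4→φ2] = [24, 16, 25]
r5 m[X4→φ5] = [27, 20, 28]
r5 m[X11→φ0] = [0, 0, 0]
fixed point reached at round 5
traceback from X2: (X2=2, X4=1, X11=0), score=24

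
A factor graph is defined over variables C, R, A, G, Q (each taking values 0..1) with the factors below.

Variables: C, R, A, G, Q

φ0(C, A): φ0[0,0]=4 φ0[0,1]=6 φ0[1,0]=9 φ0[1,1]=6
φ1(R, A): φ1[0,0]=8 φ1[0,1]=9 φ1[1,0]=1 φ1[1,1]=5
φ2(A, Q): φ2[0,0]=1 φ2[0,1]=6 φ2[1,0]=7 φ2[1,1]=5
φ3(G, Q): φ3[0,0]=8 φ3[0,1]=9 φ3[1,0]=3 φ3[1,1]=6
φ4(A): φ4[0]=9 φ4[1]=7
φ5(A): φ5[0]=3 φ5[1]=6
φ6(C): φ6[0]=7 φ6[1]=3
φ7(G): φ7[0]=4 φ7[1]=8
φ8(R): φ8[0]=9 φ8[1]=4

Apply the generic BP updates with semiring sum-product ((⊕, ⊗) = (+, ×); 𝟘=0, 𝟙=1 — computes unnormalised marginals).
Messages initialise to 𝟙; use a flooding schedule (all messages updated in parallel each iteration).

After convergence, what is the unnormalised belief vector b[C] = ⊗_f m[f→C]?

init: all messages = 𝟙 over 2 values
r1 m[φ0→C] = [10, 15]
r1 m[φ0→A] = [13, 12]
r1 m[φ1→R] = [17, 6]
r1 m[φ1→A] = [9, 14]
r1 m[φ2→A] = [7, 12]
r1 m[φ2→Q] = [8, 11]
r1 m[φ3→G] = [17, 9]
r1 m[φ3→Q] = [11, 15]
r1 m[φ4→A] = [9, 7]
r1 m[φ5→A] = [3, 6]
r1 m[φ6→C] = [7, 3]
r1 m[φ7→G] = [4, 8]
r1 m[φ8→R] = [9, 4]
r1 m[C→φ0] = [1, 1]
r1 m[C→φ6] = [1, 1]
r1 m[R→φ1] = [1, 1]
r1 m[R→φ8] = [1, 1]
r1 m[A→φ0] = [1, 1]
r1 m[A→φ1] = [1, 1]
r1 m[A→φ2] = [1, 1]
r1 m[A→φ4] = [1, 1]
r1 m[A→φ5] = [1, 1]
r1 m[G→φ3] = [1, 1]
r1 m[G→φ7] = [1, 1]
r1 m[Q→φ2] = [1, 1]
r1 m[Q→φ3] = [1, 1]
r2 m[φ0→C] = [10, 15]
r2 m[φ0→A] = [13, 12]
r2 m[φ1→R] = [17, 6]
r2 m[φ1→A] = [9, 14]
r2 m[φ2→A] = [7, 12]
r2 m[φ2→Q] = [8, 11]
r2 m[φ3→G] = [17, 9]
r2 m[φ3→Q] = [11, 15]
r2 m[φ4→A] = [9, 7]
r2 m[φ5→A] = [3, 6]
r2 m[φ6→C] = [7, 3]
r2 m[φ7→G] = [4, 8]
r2 m[φ8→R] = [9, 4]
r2 m[C→φ0] = [7, 3]
r2 m[C→φ6] = [10, 15]
r2 m[R→φ1] = [9, 4]
r2 m[R→φ8] = [17, 6]
r2 m[A→φ0] = [1701, 7056]
r2 m[A→φ1] = [2457, 6048]
r2 m[A→φ2] = [3159, 7056]
r2 m[A→φ4] = [2457, 12096]
r2 m[A→φ5] = [7371, 14112]
r2 m[G→φ3] = [4, 8]
r2 m[G→φ7] = [17, 9]
r2 m[Q→φ2] = [11, 15]
r2 m[Q→φ3] = [8, 11]
r3 m[φ0→C] = [49140, 57645]
r3 m[φ0→A] = [55, 60]
r3 m[φ1→R] = [74088, 32697]
r3 m[φ1→A] = [76, 101]
r3 m[φ2→A] = [101, 152]
r3 m[φ2→Q] = [52551, 54234]
r3 m[φ3→G] = [163, 90]
r3 m[φ3→Q] = [56, 84]
r3 m[φ4→A] = [9, 7]
r3 m[φ5→A] = [3, 6]
r3 m[φ6→C] = [7, 3]
r3 m[φ7→G] = [4, 8]
r3 m[φ8→R] = [9, 4]
r3 m[C→φ0] = [7, 3]
r3 m[C→φ6] = [10, 15]
r3 m[R→φ1] = [9, 4]
r3 m[R→φ8] = [17, 6]
r3 m[A→φ0] = [1701, 7056]
r3 m[A→φ1] = [2457, 6048]
r3 m[A→φ2] = [3159, 7056]
r3 m[A→φ4] = [2457, 12096]
r3 m[A→φ5] = [7371, 14112]
r3 m[G→φ3] = [4, 8]
r3 m[G→φ7] = [17, 9]
r3 m[Q→φ2] = [11, 15]
r3 m[Q→φ3] = [8, 11]
r4 m[φ0→C] = [49140, 57645]
r4 m[φ0→A] = [55, 60]
r4 m[φ1→R] = [74088, 32697]
r4 m[φ1→A] = [76, 101]
r4 m[φ2→A] = [101, 152]
r4 m[φ2→Q] = [52551, 54234]
r4 m[φ3→G] = [163, 90]
r4 m[φ3→Q] = [56, 84]
r4 m[φ4→A] = [9, 7]
r4 m[φ5→A] = [3, 6]
r4 m[φ6→C] = [7, 3]
r4 m[φ7→G] = [4, 8]
r4 m[φ8→R] = [9, 4]
r4 m[C→φ0] = [7, 3]
r4 m[C→φ6] = [49140, 57645]
r4 m[R→φ1] = [9, 4]
r4 m[R→φ8] = [74088, 32697]
r4 m[A→φ0] = [207252, 644784]
r4 m[A→φ1] = [149985, 383040]
r4 m[A→φ2] = [112860, 254520]
r4 m[A→φ4] = [1266540, 5526720]
r4 m[A→φ5] = [3799620, 6447840]
r4 m[G→φ3] = [4, 8]
r4 m[G→φ7] = [163, 90]
r4 m[Q→φ2] = [56, 84]
r4 m[Q→φ3] = [52551, 54234]
r5 m[φ0→C] = [4697712, 5733972]
r5 m[φ0→A] = [55, 60]
r5 m[φ1→R] = [4647240, 2065185]
r5 m[φ1→A] = [76, 101]
r5 m[φ2→A] = [560, 812]
r5 m[φ2→Q] = [1894500, 1949760]
r5 m[φ3→G] = [908514, 483057]
r5 m[φ3→Q] = [56, 84]
r5 m[φ4→A] = [9, 7]
r5 m[φ5→A] = [3, 6]
r5 m[φ6→C] = [7, 3]
r5 m[φ7→G] = [4, 8]
r5 m[φ8→R] = [9, 4]
r5 m[C→φ0] = [7, 3]
r5 m[C→φ6] = [49140, 57645]
r5 m[R→φ1] = [9, 4]
r5 m[R→φ8] = [74088, 32697]
r5 m[A→φ0] = [207252, 644784]
r5 m[A→φ1] = [149985, 383040]
r5 m[A→φ2] = [112860, 254520]
r5 m[A→φ4] = [1266540, 5526720]
r5 m[A→φ5] = [3799620, 6447840]
r5 m[G→φ3] = [4, 8]
r5 m[G→φ7] = [163, 90]
r5 m[Q→φ2] = [56, 84]
r5 m[Q→φ3] = [52551, 54234]
r6 m[φ0→C] = [4697712, 5733972]
r6 m[φ0→A] = [55, 60]
r6 m[φ1→R] = [4647240, 2065185]
r6 m[φ1→A] = [76, 101]
r6 m[φ2→A] = [560, 812]
r6 m[φ2→Q] = [1894500, 1949760]
r6 m[φ3→G] = [908514, 483057]
r6 m[φ3→Q] = [56, 84]
r6 m[φ4→A] = [9, 7]
r6 m[φ5→A] = [3, 6]
r6 m[φ6→C] = [7, 3]
r6 m[φ7→G] = [4, 8]
r6 m[φ8→R] = [9, 4]
r6 m[C→φ0] = [7, 3]
r6 m[C→φ6] = [4697712, 5733972]
r6 m[R→φ1] = [9, 4]
r6 m[R→φ8] = [4647240, 2065185]
r6 m[A→φ0] = [1149120, 3444504]
r6 m[A→φ1] = [831600, 2046240]
r6 m[A→φ2] = [112860, 254520]
r6 m[A→φ4] = [7022400, 29524320]
r6 m[A→φ5] = [21067200, 34445040]
r6 m[G→φ3] = [4, 8]
r6 m[G→φ7] = [908514, 483057]
r6 m[Q→φ2] = [56, 84]
r6 m[Q→φ3] = [1894500, 1949760]
r7 m[φ0→C] = [25263504, 31009104]
r7 m[φ0→A] = [55, 60]
r7 m[φ1→R] = [25068960, 11062800]
r7 m[φ1→A] = [76, 101]
r7 m[φ2→A] = [560, 812]
r7 m[φ2→Q] = [1894500, 1949760]
r7 m[φ3→G] = [32703840, 17382060]
r7 m[φ3→Q] = [56, 84]
r7 m[φ4→A] = [9, 7]
r7 m[φ5→A] = [3, 6]
r7 m[φ6→C] = [7, 3]
r7 m[φ7→G] = [4, 8]
r7 m[φ8→R] = [9, 4]
r7 m[C→φ0] = [7, 3]
r7 m[C→φ6] = [4697712, 5733972]
r7 m[R→φ1] = [9, 4]
r7 m[R→φ8] = [4647240, 2065185]
r7 m[A→φ0] = [1149120, 3444504]
r7 m[A→φ1] = [831600, 2046240]
r7 m[A→φ2] = [112860, 254520]
r7 m[A→φ4] = [7022400, 29524320]
r7 m[A→φ5] = [21067200, 34445040]
r7 m[G→φ3] = [4, 8]
r7 m[G→φ7] = [908514, 483057]
r7 m[Q→φ2] = [56, 84]
r7 m[Q→φ3] = [1894500, 1949760]
r8 m[φ0→C] = [25263504, 31009104]
r8 m[φ0→A] = [55, 60]
r8 m[φ1→R] = [25068960, 11062800]
r8 m[φ1→A] = [76, 101]
r8 m[φ2→A] = [560, 812]
r8 m[φ2→Q] = [1894500, 1949760]
r8 m[φ3→G] = [32703840, 17382060]
r8 m[φ3→Q] = [56, 84]
r8 m[φ4→A] = [9, 7]
r8 m[φ5→A] = [3, 6]
r8 m[φ6→C] = [7, 3]
r8 m[φ7→G] = [4, 8]
r8 m[φ8→R] = [9, 4]
r8 m[C→φ0] = [7, 3]
r8 m[C→φ6] = [25263504, 31009104]
r8 m[R→φ1] = [9, 4]
r8 m[R→φ8] = [25068960, 11062800]
r8 m[A→φ0] = [1149120, 3444504]
r8 m[A→φ1] = [831600, 2046240]
r8 m[A→φ2] = [112860, 254520]
r8 m[A→φ4] = [7022400, 29524320]
r8 m[A→φ5] = [21067200, 34445040]
r8 m[G→φ3] = [4, 8]
r8 m[G→φ7] = [32703840, 17382060]
r8 m[Q→φ2] = [56, 84]
r8 m[Q→φ3] = [1894500, 1949760]
r9 m[φ0→C] = [25263504, 31009104]
r9 m[φ0→A] = [55, 60]
r9 m[φ1→R] = [25068960, 11062800]
r9 m[φ1→A] = [76, 101]
r9 m[φ2→A] = [560, 812]
r9 m[φ2→Q] = [1894500, 1949760]
r9 m[φ3→G] = [32703840, 17382060]
r9 m[φ3→Q] = [56, 84]
r9 m[φ4→A] = [9, 7]
r9 m[φ5→A] = [3, 6]
r9 m[φ6→C] = [7, 3]
r9 m[φ7→G] = [4, 8]
r9 m[φ8→R] = [9, 4]
r9 m[C→φ0] = [7, 3]
r9 m[C→φ6] = [25263504, 31009104]
r9 m[R→φ1] = [9, 4]
r9 m[R→φ8] = [25068960, 11062800]
r9 m[A→φ0] = [1149120, 3444504]
r9 m[A→φ1] = [831600, 2046240]
r9 m[A→φ2] = [112860, 254520]
r9 m[A→φ4] = [7022400, 29524320]
r9 m[A→φ5] = [21067200, 34445040]
r9 m[G→φ3] = [4, 8]
r9 m[G→φ7] = [32703840, 17382060]
r9 m[Q→φ2] = [56, 84]
r9 m[Q→φ3] = [1894500, 1949760]
fixed point reached at round 9
b[C] = ⊗ incoming = [176844528, 93027312]

b[C] = [176844528, 93027312]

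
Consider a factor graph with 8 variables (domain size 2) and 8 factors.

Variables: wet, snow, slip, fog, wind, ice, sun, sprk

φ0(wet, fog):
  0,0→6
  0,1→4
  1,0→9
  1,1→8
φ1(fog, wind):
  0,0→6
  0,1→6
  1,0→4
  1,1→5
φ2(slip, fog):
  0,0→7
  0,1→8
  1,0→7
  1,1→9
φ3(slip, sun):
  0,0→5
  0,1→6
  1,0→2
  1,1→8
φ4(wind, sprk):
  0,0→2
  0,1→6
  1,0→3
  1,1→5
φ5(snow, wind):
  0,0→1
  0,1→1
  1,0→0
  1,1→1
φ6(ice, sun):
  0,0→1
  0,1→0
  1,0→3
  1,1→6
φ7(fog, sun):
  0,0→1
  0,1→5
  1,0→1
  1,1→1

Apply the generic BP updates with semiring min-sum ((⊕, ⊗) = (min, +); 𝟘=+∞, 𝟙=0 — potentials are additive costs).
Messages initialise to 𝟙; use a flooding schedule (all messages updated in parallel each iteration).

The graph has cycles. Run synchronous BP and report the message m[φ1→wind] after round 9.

init: all messages = 𝟙 over 2 values
r1 m[φ0→wet] = [4, 8]
r1 m[φ0→fog] = [6, 4]
r1 m[φ1→fog] = [6, 4]
r1 m[φ1→wind] = [4, 5]
r1 m[φ2→slip] = [7, 7]
r1 m[φ2→fog] = [7, 8]
r1 m[φ3→slip] = [5, 2]
r1 m[φ3→sun] = [2, 6]
r1 m[φ4→wind] = [2, 3]
r1 m[φ4→sprk] = [2, 5]
r1 m[φ5→snow] = [1, 0]
r1 m[φ5→wind] = [0, 1]
r1 m[φ6→ice] = [0, 3]
r1 m[φ6→sun] = [1, 0]
r1 m[φ7→fog] = [1, 1]
r1 m[φ7→sun] = [1, 1]
r1 m[wet→φ0] = [0, 0]
r1 m[snow→φ5] = [0, 0]
r1 m[slip→φ2] = [0, 0]
r1 m[slip→φ3] = [0, 0]
r1 m[fog→φ0] = [0, 0]
r1 m[fog→φ1] = [0, 0]
r1 m[fog→φ2] = [0, 0]
r1 m[fog→φ7] = [0, 0]
r1 m[wind→φ1] = [0, 0]
r1 m[wind→φ4] = [0, 0]
r1 m[wind→φ5] = [0, 0]
r1 m[ice→φ6] = [0, 0]
r1 m[sun→φ3] = [0, 0]
r1 m[sun→φ6] = [0, 0]
r1 m[sun→φ7] = [0, 0]
r1 m[sprk→φ4] = [0, 0]
r2 m[φ0→wet] = [4, 8]
r2 m[φ0→fog] = [6, 4]
r2 m[φ1→fog] = [6, 4]
r2 m[φ1→wind] = [4, 5]
r2 m[φ2→slip] = [7, 7]
r2 m[φ2→fog] = [7, 8]
r2 m[φ3→slip] = [5, 2]
r2 m[φ3→sun] = [2, 6]
r2 m[φ4→wind] = [2, 3]
r2 m[φ4→sprk] = [2, 5]
r2 m[φ5→snow] = [1, 0]
r2 m[φ5→wind] = [0, 1]
r2 m[φ6→ice] = [0, 3]
r2 m[φ6→sun] = [1, 0]
r2 m[φ7→fog] = [1, 1]
r2 m[φ7→sun] = [1, 1]
r2 m[wet→φ0] = [0, 0]
r2 m[snow→φ5] = [0, 0]
r2 m[slip→φ2] = [5, 2]
r2 m[slip→φ3] = [7, 7]
r2 m[fog→φ0] = [14, 13]
r2 m[fog→φ1] = [14, 13]
r2 m[fog→φ2] = [13, 9]
r2 m[fog→φ7] = [19, 16]
r2 m[wind→φ1] = [2, 4]
r2 m[wind→φ4] = [4, 6]
r2 m[wind→φ5] = [6, 8]
r2 m[ice→φ6] = [0, 0]
r2 m[sun→φ3] = [2, 1]
r2 m[sun→φ6] = [3, 7]
r2 m[sun→φ7] = [3, 6]
r2 m[sprk→φ4] = [0, 0]
r3 m[φ0→wet] = [17, 21]
r3 m[φ0→fog] = [6, 4]
r3 m[φ1→fog] = [8, 6]
r3 m[φ1→wind] = [17, 18]
r3 m[φ2→slip] = [17, 18]
r3 m[φ2→fog] = [9, 11]
r3 m[φ3→slip] = [7, 4]
r3 m[φ3→sun] = [9, 13]
r3 m[φ4→wind] = [2, 3]
r3 m[φ4→sprk] = [6, 10]
r3 m[φ5→snow] = [7, 6]
r3 m[φ5→wind] = [0, 1]
r3 m[φ6→ice] = [4, 6]
r3 m[φ6→sun] = [1, 0]
r3 m[φ7→fog] = [4, 4]
r3 m[φ7→sun] = [17, 17]
r3 m[wet→φ0] = [0, 0]
r3 m[snow→φ5] = [0, 0]
r3 m[slip→φ2] = [5, 2]
r3 m[slip→φ3] = [7, 7]
r3 m[fog→φ0] = [14, 13]
r3 m[fog→φ1] = [14, 13]
r3 m[fog→φ2] = [13, 9]
r3 m[fog→φ7] = [19, 16]
r3 m[wind→φ1] = [2, 4]
r3 m[wind→φ4] = [4, 6]
r3 m[wind→φ5] = [6, 8]
r3 m[ice→φ6] = [0, 0]
r3 m[sun→φ3] = [2, 1]
r3 m[sun→φ6] = [3, 7]
r3 m[sun→φ7] = [3, 6]
r3 m[sprk→φ4] = [0, 0]
r4 m[φ0→wet] = [17, 21]
r4 m[φ0→fog] = [6, 4]
r4 m[φ1→fog] = [8, 6]
r4 m[φ1→wind] = [17, 18]
r4 m[φ2→slip] = [17, 18]
r4 m[φ2→fog] = [9, 11]
r4 m[φ3→slip] = [7, 4]
r4 m[φ3→sun] = [9, 13]
r4 m[φ4→wind] = [2, 3]
r4 m[φ4→sprk] = [6, 10]
r4 m[φ5→snow] = [7, 6]
r4 m[φ5→wind] = [0, 1]
r4 m[φ6→ice] = [4, 6]
r4 m[φ6→sun] = [1, 0]
r4 m[φ7→fog] = [4, 4]
r4 m[φ7→sun] = [17, 17]
r4 m[wet→φ0] = [0, 0]
r4 m[snow→φ5] = [0, 0]
r4 m[slip→φ2] = [7, 4]
r4 m[slip→φ3] = [17, 18]
r4 m[fog→φ0] = [21, 21]
r4 m[fog→φ1] = [19, 19]
r4 m[fog→φ2] = [18, 14]
r4 m[fog→φ7] = [23, 21]
r4 m[wind→φ1] = [2, 4]
r4 m[wind→φ4] = [17, 19]
r4 m[wind→φ5] = [19, 21]
r4 m[ice→φ6] = [0, 0]
r4 m[sun→φ3] = [18, 17]
r4 m[sun→φ6] = [26, 30]
r4 m[sun→φ7] = [10, 13]
r4 m[sprk→φ4] = [0, 0]
r5 m[φ0→wet] = [25, 29]
r5 m[φ0→fog] = [6, 4]
r5 m[φ1→fog] = [8, 6]
r5 m[φ1→wind] = [23, 24]
r5 m[φ2→slip] = [22, 23]
r5 m[φ2→fog] = [11, 13]
r5 m[φ3→slip] = [23, 20]
r5 m[φ3→sun] = [20, 23]
r5 m[φ4→wind] = [2, 3]
r5 m[φ4→sprk] = [19, 23]
r5 m[φ5→snow] = [20, 19]
r5 m[φ5→wind] = [0, 1]
r5 m[φ6→ice] = [27, 29]
r5 m[φ6→sun] = [1, 0]
r5 m[φ7→fog] = [11, 11]
r5 m[φ7→sun] = [22, 22]
r5 m[wet→φ0] = [0, 0]
r5 m[snow→φ5] = [0, 0]
r5 m[slip→φ2] = [7, 4]
r5 m[slip→φ3] = [17, 18]
r5 m[fog→φ0] = [21, 21]
r5 m[fog→φ1] = [19, 19]
r5 m[fog→φ2] = [18, 14]
r5 m[fog→φ7] = [23, 21]
r5 m[wind→φ1] = [2, 4]
r5 m[wind→φ4] = [17, 19]
r5 m[wind→φ5] = [19, 21]
r5 m[ice→φ6] = [0, 0]
r5 m[sun→φ3] = [18, 17]
r5 m[sun→φ6] = [26, 30]
r5 m[sun→φ7] = [10, 13]
r5 m[sprk→φ4] = [0, 0]
r6 m[φ0→wet] = [25, 29]
r6 m[φ0→fog] = [6, 4]
r6 m[φ1→fog] = [8, 6]
r6 m[φ1→wind] = [23, 24]
r6 m[φ2→slip] = [22, 23]
r6 m[φ2→fog] = [11, 13]
r6 m[φ3→slip] = [23, 20]
r6 m[φ3→sun] = [20, 23]
r6 m[φ4→wind] = [2, 3]
r6 m[φ4→sprk] = [19, 23]
r6 m[φ5→snow] = [20, 19]
r6 m[φ5→wind] = [0, 1]
r6 m[φ6→ice] = [27, 29]
r6 m[φ6→sun] = [1, 0]
r6 m[φ7→fog] = [11, 11]
r6 m[φ7→sun] = [22, 22]
r6 m[wet→φ0] = [0, 0]
r6 m[snow→φ5] = [0, 0]
r6 m[slip→φ2] = [23, 20]
r6 m[slip→φ3] = [22, 23]
r6 m[fog→φ0] = [30, 30]
r6 m[fog→φ1] = [28, 28]
r6 m[fog→φ2] = [25, 21]
r6 m[fog→φ7] = [25, 23]
r6 m[wind→φ1] = [2, 4]
r6 m[wind→φ4] = [23, 25]
r6 m[wind→φ5] = [25, 27]
r6 m[ice→φ6] = [0, 0]
r6 m[sun→φ3] = [23, 22]
r6 m[sun→φ6] = [42, 45]
r6 m[sun→φ7] = [21, 23]
r6 m[sprk→φ4] = [0, 0]
r7 m[φ0→wet] = [34, 38]
r7 m[φ0→fog] = [6, 4]
r7 m[φ1→fog] = [8, 6]
r7 m[φ1→wind] = [32, 33]
r7 m[φ2→slip] = [29, 30]
r7 m[φ2→fog] = [27, 29]
r7 m[φ3→slip] = [28, 25]
r7 m[φ3→sun] = [25, 28]
r7 m[φ4→wind] = [2, 3]
r7 m[φ4→sprk] = [25, 29]
r7 m[φ5→snow] = [26, 25]
r7 m[φ5→wind] = [0, 1]
r7 m[φ6→ice] = [43, 45]
r7 m[φ6→sun] = [1, 0]
r7 m[φ7→fog] = [22, 22]
r7 m[φ7→sun] = [24, 24]
r7 m[wet→φ0] = [0, 0]
r7 m[snow→φ5] = [0, 0]
r7 m[slip→φ2] = [23, 20]
r7 m[slip→φ3] = [22, 23]
r7 m[fog→φ0] = [30, 30]
r7 m[fog→φ1] = [28, 28]
r7 m[fog→φ2] = [25, 21]
r7 m[fog→φ7] = [25, 23]
r7 m[wind→φ1] = [2, 4]
r7 m[wind→φ4] = [23, 25]
r7 m[wind→φ5] = [25, 27]
r7 m[ice→φ6] = [0, 0]
r7 m[sun→φ3] = [23, 22]
r7 m[sun→φ6] = [42, 45]
r7 m[sun→φ7] = [21, 23]
r7 m[sprk→φ4] = [0, 0]
r8 m[φ0→wet] = [34, 38]
r8 m[φ0→fog] = [6, 4]
r8 m[φ1→fog] = [8, 6]
r8 m[φ1→wind] = [32, 33]
r8 m[φ2→slip] = [29, 30]
r8 m[φ2→fog] = [27, 29]
r8 m[φ3→slip] = [28, 25]
r8 m[φ3→sun] = [25, 28]
r8 m[φ4→wind] = [2, 3]
r8 m[φ4→sprk] = [25, 29]
r8 m[φ5→snow] = [26, 25]
r8 m[φ5→wind] = [0, 1]
r8 m[φ6→ice] = [43, 45]
r8 m[φ6→sun] = [1, 0]
r8 m[φ7→fog] = [22, 22]
r8 m[φ7→sun] = [24, 24]
r8 m[wet→φ0] = [0, 0]
r8 m[snow→φ5] = [0, 0]
r8 m[slip→φ2] = [28, 25]
r8 m[slip→φ3] = [29, 30]
r8 m[fog→φ0] = [57, 57]
r8 m[fog→φ1] = [55, 55]
r8 m[fog→φ2] = [36, 32]
r8 m[fog→φ7] = [41, 39]
r8 m[wind→φ1] = [2, 4]
r8 m[wind→φ4] = [32, 34]
r8 m[wind→φ5] = [34, 36]
r8 m[ice→φ6] = [0, 0]
r8 m[sun→φ3] = [25, 24]
r8 m[sun→φ6] = [49, 52]
r8 m[sun→φ7] = [26, 28]
r8 m[sprk→φ4] = [0, 0]
r9 m[φ0→wet] = [61, 65]
r9 m[φ0→fog] = [6, 4]
r9 m[φ1→fog] = [8, 6]
r9 m[φ1→wind] = [59, 60]
r9 m[φ2→slip] = [40, 41]
r9 m[φ2→fog] = [32, 34]
r9 m[φ3→slip] = [30, 27]
r9 m[φ3→sun] = [32, 35]
r9 m[φ4→wind] = [2, 3]
r9 m[φ4→sprk] = [34, 38]
r9 m[φ5→snow] = [35, 34]
r9 m[φ5→wind] = [0, 1]
r9 m[φ6→ice] = [50, 52]
r9 m[φ6→sun] = [1, 0]
r9 m[φ7→fog] = [27, 27]
r9 m[φ7→sun] = [40, 40]
r9 m[wet→φ0] = [0, 0]
r9 m[snow→φ5] = [0, 0]
r9 m[slip→φ2] = [28, 25]
r9 m[slip→φ3] = [29, 30]
r9 m[fog→φ0] = [57, 57]
r9 m[fog→φ1] = [55, 55]
r9 m[fog→φ2] = [36, 32]
r9 m[fog→φ7] = [41, 39]
r9 m[wind→φ1] = [2, 4]
r9 m[wind→φ4] = [32, 34]
r9 m[wind→φ5] = [34, 36]
r9 m[ice→φ6] = [0, 0]
r9 m[sun→φ3] = [25, 24]
r9 m[sun→φ6] = [49, 52]
r9 m[sun→φ7] = [26, 28]
r9 m[sprk→φ4] = [0, 0]

message @ round 9 = [59, 60]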